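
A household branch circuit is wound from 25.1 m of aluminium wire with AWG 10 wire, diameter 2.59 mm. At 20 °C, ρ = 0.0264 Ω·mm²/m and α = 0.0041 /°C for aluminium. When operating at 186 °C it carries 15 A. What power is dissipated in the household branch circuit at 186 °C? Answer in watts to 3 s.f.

ρ = 0.0264 Ω·mm²/m = 2.64×10^-8 Ω·m
A = π(2.59/2 mm)² = π(1.2950e-03 m)² = 5.269e-06 m²
R₍20₎ = ρL/A = (2.64×10^-8)(25.1)/(5.269e-06) = 0.1258 Ω
R₍186₎ = R₍20₎(1 + αΔT) = 0.1258 × (1 + 0.0041×166) = 0.2114 Ω
P = I²R = (15)² × 0.2114 = 47.6 W

47.6 W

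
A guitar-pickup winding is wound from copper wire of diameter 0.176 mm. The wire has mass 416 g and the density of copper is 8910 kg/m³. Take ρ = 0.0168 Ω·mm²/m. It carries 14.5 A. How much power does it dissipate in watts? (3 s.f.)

2.79×10^5 W

ρ = 0.0168 Ω·mm²/m = 1.68×10^-8 Ω·m
A = π(d/2)² = π(8.8000e-05 m)² = 2.4328e-08 m²
L = m/(density·A) = 0.416/(8910×2.4328e-08) = 1919 m
R = ρL/A = (1.68×10^-8)(1919)/(2.4328e-08) = 1325 Ω
P = I²R = (14.5)² × 1325 = 2.79×10^5 W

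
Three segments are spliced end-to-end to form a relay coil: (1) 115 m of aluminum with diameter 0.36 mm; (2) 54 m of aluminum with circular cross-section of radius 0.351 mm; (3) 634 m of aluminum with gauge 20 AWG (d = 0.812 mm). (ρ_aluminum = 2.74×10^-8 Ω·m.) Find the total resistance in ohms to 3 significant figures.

Seg 1: A = π(d/2)² = π(1.8000e-04 m)² = 1.018e-07 m²
R_1 = (2.74×10^-8)(115)/(1.018e-07) = 30.96 Ω
Seg 2: A = πr² = π(3.5100e-04 m)² = 3.870e-07 m²
R_2 = (2.74×10^-8)(54)/(3.870e-07) = 3.823 Ω
Seg 3: A = π(0.812/2 mm)² = π(4.0600e-04 m)² = 5.178e-07 m²
R_3 = (2.74×10^-8)(634)/(5.178e-07) = 33.55 Ω
R_total = R_1 + R_2 + R_3 = 68.3 Ω

68.3 Ω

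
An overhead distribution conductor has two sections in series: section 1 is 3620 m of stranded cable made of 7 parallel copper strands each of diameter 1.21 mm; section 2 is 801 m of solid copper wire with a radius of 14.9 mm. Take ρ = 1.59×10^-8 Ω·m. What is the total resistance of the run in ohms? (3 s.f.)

Section 1: A_strand = π(6.0500e-04)² = 1.150e-06 m²; R₁ = ρL/(N·A_s) = (1.59×10^-8)(3620)/(7×1.150e-06) = 7.151 Ω
Section 2: A = πr² = π(1.4900e-02 m)² = 6.975e-04 m²
R₂ = (1.59×10^-8)(801)/(6.975e-04) = 0.01826 Ω
R = R₁ + R₂ = 7.17 Ω

7.17 Ω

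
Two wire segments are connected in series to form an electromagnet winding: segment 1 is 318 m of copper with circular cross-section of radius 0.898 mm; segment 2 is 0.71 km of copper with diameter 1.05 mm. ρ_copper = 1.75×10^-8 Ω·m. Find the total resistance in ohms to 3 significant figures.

Segment 1: A = πr² = π(8.9800e-04 m)² = 2.533e-06 m²
R₁ = ρL/A = (1.75×10^-8)(318)/(2.533e-06) = 2.197 Ω
Segment 2: A = π(d/2)² = π(5.2500e-04 m)² = 8.659e-07 m²
R₂ = (1.75×10^-8)(710)/(8.659e-07) = 14.35 Ω
R = R₁ + R₂ = 16.5 Ω

16.5 Ω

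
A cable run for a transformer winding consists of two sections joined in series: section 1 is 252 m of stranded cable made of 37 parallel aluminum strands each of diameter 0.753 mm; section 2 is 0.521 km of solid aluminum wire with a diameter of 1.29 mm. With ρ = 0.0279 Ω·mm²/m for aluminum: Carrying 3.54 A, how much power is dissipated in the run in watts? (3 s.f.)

ρ = 0.0279 Ω·mm²/m = 2.79×10^-8 Ω·m
Section 1: A_strand = π(3.7650e-04)² = 4.453e-07 m²; R₁ = ρL/(N·A_s) = (2.79×10^-8)(252)/(37×4.453e-07) = 0.4267 Ω
Section 2: A = π(d/2)² = π(6.4500e-04 m)² = 1.307e-06 m²
R₂ = (2.79×10^-8)(521)/(1.307e-06) = 11.12 Ω
R = R₁ + R₂ = 11.55 Ω
P = I²R = (3.54)² × 11.55 = 145 W

145 W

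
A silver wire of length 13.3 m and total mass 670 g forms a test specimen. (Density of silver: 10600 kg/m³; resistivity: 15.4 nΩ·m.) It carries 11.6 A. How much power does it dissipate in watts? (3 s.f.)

ρ = 15.4 nΩ·m = 1.54×10^-8 Ω·m
A = m/(density·L) = 0.67/(10600×13.3) = 4.7524e-06 m²
R = ρL/A = (1.54×10^-8)(13.3)/(4.7524e-06) = 0.0431 Ω
P = I²R = (11.6)² × 0.0431 = 5.80 W

5.80 W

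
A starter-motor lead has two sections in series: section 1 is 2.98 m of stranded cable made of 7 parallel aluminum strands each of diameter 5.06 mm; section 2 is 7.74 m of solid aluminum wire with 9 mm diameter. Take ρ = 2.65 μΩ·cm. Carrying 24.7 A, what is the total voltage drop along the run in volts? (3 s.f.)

0.0935 V

ρ = 2.65 μΩ·cm = 2.65×10^-8 Ω·m
Section 1: A_strand = π(2.5300e-03)² = 2.011e-05 m²; R₁ = ρL/(N·A_s) = (2.65×10^-8)(2.98)/(7×2.011e-05) = 5.610×10^-4 Ω
Section 2: A = π(d/2)² = π(4.5000e-03 m)² = 6.362e-05 m²
R₂ = (2.65×10^-8)(7.74)/(6.362e-05) = 0.003224 Ω
R = R₁ + R₂ = 0.003785 Ω
V = IR = 24.7 × 0.003785 = 0.0935 V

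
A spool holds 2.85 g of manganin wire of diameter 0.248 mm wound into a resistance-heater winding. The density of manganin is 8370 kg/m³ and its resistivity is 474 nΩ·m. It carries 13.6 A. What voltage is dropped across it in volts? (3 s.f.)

941 V

ρ = 474 nΩ·m = 4.74×10^-7 Ω·m
A = π(d/2)² = π(1.2400e-04 m)² = 4.8305e-08 m²
L = m/(density·A) = 0.00285/(8370×4.8305e-08) = 7.049 m
R = ρL/A = (4.74×10^-7)(7.049)/(4.8305e-08) = 69.17 Ω
V = IR = 13.6 × 69.17 = 941 V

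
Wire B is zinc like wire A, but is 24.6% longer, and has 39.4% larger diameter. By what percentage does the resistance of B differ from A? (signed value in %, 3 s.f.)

-35.9%

R ∝ L/d², so R_B/R_A = (1 + 24.6/100) × (1 + 39.4/100)⁻²
= 1.246 × 0.5146 = 0.6412
(R_B − R_A)/R_A = 0.6412 − 1 = -35.9%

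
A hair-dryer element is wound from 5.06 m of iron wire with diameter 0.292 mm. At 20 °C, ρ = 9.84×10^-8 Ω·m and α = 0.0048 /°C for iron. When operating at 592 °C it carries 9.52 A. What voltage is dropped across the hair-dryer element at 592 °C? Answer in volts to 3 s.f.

265 V

A = π(d/2)² = π(1.4600e-04 m)² = 6.697e-08 m²
R₍20₎ = ρL/A = (9.84×10^-8)(5.06)/(6.697e-08) = 7.435 Ω
R₍592₎ = R₍20₎(1 + αΔT) = 7.435 × (1 + 0.0048×572) = 27.85 Ω
V = IR = 9.52 × 27.85 = 265 V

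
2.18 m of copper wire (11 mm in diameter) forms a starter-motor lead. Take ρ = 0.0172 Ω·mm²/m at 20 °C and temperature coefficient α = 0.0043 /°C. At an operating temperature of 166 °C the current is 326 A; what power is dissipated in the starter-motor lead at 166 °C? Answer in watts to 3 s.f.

ρ = 0.0172 Ω·mm²/m = 1.72×10^-8 Ω·m
A = π(d/2)² = π(5.5000e-03 m)² = 9.503e-05 m²
R₍20₎ = ρL/A = (1.72×10^-8)(2.18)/(9.503e-05) = 3.946×10^-4 Ω
R₍166₎ = R₍20₎(1 + αΔT) = 3.946×10^-4 × (1 + 0.0043×146) = 6.423×10^-4 Ω
P = I²R = (326)² × 6.423×10^-4 = 68.3 W

68.3 W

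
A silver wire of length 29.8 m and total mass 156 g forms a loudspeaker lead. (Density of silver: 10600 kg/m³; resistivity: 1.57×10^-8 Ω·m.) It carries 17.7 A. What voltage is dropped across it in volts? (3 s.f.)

16.8 V

A = m/(density·L) = 0.156/(10600×29.8) = 4.9386e-07 m²
R = ρL/A = (1.57×10^-8)(29.8)/(4.9386e-07) = 0.9474 Ω
V = IR = 17.7 × 0.9474 = 16.8 V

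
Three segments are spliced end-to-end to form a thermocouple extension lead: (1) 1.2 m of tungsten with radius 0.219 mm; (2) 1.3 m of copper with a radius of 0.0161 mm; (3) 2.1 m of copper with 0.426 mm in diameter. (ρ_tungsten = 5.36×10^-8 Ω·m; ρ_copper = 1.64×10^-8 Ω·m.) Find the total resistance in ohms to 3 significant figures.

26.8 Ω

Seg 1: A = πr² = π(2.1900e-04 m)² = 1.507e-07 m²
R_1 = (5.36×10^-8)(1.2)/(1.507e-07) = 0.4269 Ω
Seg 2: A = πr² = π(1.6100e-05 m)² = 8.143e-10 m²
R_2 = (1.64×10^-8)(1.3)/(8.143e-10) = 26.18 Ω
Seg 3: A = π(d/2)² = π(2.1300e-04 m)² = 1.425e-07 m²
R_3 = (1.64×10^-8)(2.1)/(1.425e-07) = 0.2416 Ω
R_total = R_1 + R_2 + R_3 = 26.8 Ω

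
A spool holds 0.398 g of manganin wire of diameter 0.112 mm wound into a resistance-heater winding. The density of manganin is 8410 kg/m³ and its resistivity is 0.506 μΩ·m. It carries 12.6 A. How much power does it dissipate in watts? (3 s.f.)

39200 W

ρ = 0.506 μΩ·m = 5.06×10^-7 Ω·m
A = π(d/2)² = π(5.6000e-05 m)² = 9.8520e-09 m²
L = m/(density·A) = 3.980×10^-4/(8410×9.8520e-09) = 4.804 m
R = ρL/A = (5.06×10^-7)(4.804)/(9.8520e-09) = 246.7 Ω
P = I²R = (12.6)² × 246.7 = 39200 W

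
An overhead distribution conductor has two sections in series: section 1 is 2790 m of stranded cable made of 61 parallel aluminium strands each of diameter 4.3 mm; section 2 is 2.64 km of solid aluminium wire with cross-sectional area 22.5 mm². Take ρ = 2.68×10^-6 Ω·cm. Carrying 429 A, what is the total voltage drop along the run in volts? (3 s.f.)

ρ = 2.68×10^-6 Ω·cm = 2.68×10^-8 Ω·m
Section 1: A_strand = π(2.1500e-03)² = 1.452e-05 m²; R₁ = ρL/(N·A_s) = (2.68×10^-8)(2790)/(61×1.452e-05) = 0.08441 Ω
Section 2: A = 22.5 mm² = 2.250e-05 m²
R₂ = (2.68×10^-8)(2640)/(2.250e-05) = 3.145 Ω
R = R₁ + R₂ = 3.229 Ω
V = IR = 429 × 3.229 = 1390 V

1390 V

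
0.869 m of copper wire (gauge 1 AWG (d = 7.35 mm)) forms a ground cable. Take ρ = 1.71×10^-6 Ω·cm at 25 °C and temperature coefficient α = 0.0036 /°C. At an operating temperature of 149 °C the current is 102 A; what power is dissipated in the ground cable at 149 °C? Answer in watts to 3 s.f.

ρ = 1.71×10^-6 Ω·cm = 1.71×10^-8 Ω·m
A = π(7.35/2 mm)² = π(3.6750e-03 m)² = 4.243e-05 m²
R₍25₎ = ρL/A = (1.71×10^-8)(0.869)/(4.243e-05) = 3.502×10^-4 Ω
R₍149₎ = R₍25₎(1 + αΔT) = 3.502×10^-4 × (1 + 0.0036×124) = 5.066×10^-4 Ω
P = I²R = (102)² × 5.066×10^-4 = 5.27 W

5.27 W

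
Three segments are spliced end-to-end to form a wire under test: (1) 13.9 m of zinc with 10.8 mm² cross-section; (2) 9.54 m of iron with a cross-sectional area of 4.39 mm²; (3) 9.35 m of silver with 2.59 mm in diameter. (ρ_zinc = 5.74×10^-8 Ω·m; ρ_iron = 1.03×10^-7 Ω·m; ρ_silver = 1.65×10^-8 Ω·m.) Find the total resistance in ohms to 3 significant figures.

0.327 Ω

Seg 1: A = 10.8 mm² = 1.080e-05 m²
R_1 = (5.74×10^-8)(13.9)/(1.080e-05) = 0.07388 Ω
Seg 2: A = 4.39 mm² = 4.390e-06 m²
R_2 = (1.03×10^-7)(9.54)/(4.390e-06) = 0.2238 Ω
Seg 3: A = π(d/2)² = π(1.2950e-03 m)² = 5.269e-06 m²
R_3 = (1.65×10^-8)(9.35)/(5.269e-06) = 0.02928 Ω
R_total = R_1 + R_2 + R_3 = 0.327 Ω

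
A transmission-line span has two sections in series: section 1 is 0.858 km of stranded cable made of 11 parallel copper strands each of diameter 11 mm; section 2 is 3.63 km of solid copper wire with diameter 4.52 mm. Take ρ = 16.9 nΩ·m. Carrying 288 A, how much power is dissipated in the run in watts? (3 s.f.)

3.18×10^5 W

ρ = 16.9 nΩ·m = 1.69×10^-8 Ω·m
Section 1: A_strand = π(5.5000e-03)² = 9.503e-05 m²; R₁ = ρL/(N·A_s) = (1.69×10^-8)(858)/(11×9.503e-05) = 0.01387 Ω
Section 2: A = π(d/2)² = π(2.2600e-03 m)² = 1.605e-05 m²
R₂ = (1.69×10^-8)(3630)/(1.605e-05) = 3.823 Ω
R = R₁ + R₂ = 3.837 Ω
P = I²R = (288)² × 3.837 = 3.18×10^5 W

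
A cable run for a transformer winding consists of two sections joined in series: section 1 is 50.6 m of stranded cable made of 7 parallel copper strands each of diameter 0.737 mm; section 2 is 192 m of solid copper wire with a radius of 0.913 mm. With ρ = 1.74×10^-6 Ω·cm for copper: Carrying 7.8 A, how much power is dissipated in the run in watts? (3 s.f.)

95.6 W

ρ = 1.74×10^-6 Ω·cm = 1.74×10^-8 Ω·m
Section 1: A_strand = π(3.6850e-04)² = 4.266e-07 m²; R₁ = ρL/(N·A_s) = (1.74×10^-8)(50.6)/(7×4.266e-07) = 0.2948 Ω
Section 2: A = πr² = π(9.1300e-04 m)² = 2.619e-06 m²
R₂ = (1.74×10^-8)(192)/(2.619e-06) = 1.276 Ω
R = R₁ + R₂ = 1.571 Ω
P = I²R = (7.8)² × 1.571 = 95.6 W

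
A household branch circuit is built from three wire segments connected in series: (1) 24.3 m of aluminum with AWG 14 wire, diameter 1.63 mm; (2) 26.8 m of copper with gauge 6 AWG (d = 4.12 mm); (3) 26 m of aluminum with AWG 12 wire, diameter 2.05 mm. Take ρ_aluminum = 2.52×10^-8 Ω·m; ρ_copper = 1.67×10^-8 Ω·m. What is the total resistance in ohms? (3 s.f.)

Seg 1: A = π(1.63/2 mm)² = π(8.1500e-04 m)² = 2.087e-06 m²
R_1 = (2.52×10^-8)(24.3)/(2.087e-06) = 0.2935 Ω
Seg 2: A = π(4.12/2 mm)² = π(2.0600e-03 m)² = 1.333e-05 m²
R_2 = (1.67×10^-8)(26.8)/(1.333e-05) = 0.03357 Ω
Seg 3: A = π(2.05/2 mm)² = π(1.0250e-03 m)² = 3.301e-06 m²
R_3 = (2.52×10^-8)(26)/(3.301e-06) = 0.1985 Ω
R_total = R_1 + R_2 + R_3 = 0.526 Ω

0.526 Ω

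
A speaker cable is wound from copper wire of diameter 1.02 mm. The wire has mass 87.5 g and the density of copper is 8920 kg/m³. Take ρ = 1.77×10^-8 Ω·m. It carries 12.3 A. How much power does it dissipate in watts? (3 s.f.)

39.3 W

A = π(d/2)² = π(5.1000e-04 m)² = 8.1713e-07 m²
L = m/(density·A) = 0.0875/(8920×8.1713e-07) = 12 m
R = ρL/A = (1.77×10^-8)(12)/(8.1713e-07) = 0.26 Ω
P = I²R = (12.3)² × 0.26 = 39.3 W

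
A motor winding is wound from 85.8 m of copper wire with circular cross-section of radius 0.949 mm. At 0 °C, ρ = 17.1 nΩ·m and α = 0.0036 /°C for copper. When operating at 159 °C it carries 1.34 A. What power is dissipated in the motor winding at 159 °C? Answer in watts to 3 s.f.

1.46 W

ρ = 17.1 nΩ·m = 1.71×10^-8 Ω·m
A = πr² = π(9.4900e-04 m)² = 2.829e-06 m²
R₍0₎ = ρL/A = (1.71×10^-8)(85.8)/(2.829e-06) = 0.5186 Ω
R₍159₎ = R₍0₎(1 + αΔT) = 0.5186 × (1 + 0.0036×159) = 0.8154 Ω
P = I²R = (1.34)² × 0.8154 = 1.46 W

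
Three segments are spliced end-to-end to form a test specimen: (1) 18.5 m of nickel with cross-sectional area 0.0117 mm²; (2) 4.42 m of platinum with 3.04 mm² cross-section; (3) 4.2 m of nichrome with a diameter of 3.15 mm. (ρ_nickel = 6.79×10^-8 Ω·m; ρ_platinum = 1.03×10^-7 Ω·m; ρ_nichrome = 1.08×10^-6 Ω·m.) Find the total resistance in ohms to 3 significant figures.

Seg 1: A = 0.0117 mm² = 1.170e-08 m²
R_1 = (6.79×10^-8)(18.5)/(1.170e-08) = 107.4 Ω
Seg 2: A = 3.04 mm² = 3.040e-06 m²
R_2 = (1.03×10^-7)(4.42)/(3.040e-06) = 0.1498 Ω
Seg 3: A = π(d/2)² = π(1.5750e-03 m)² = 7.793e-06 m²
R_3 = (1.08×10^-6)(4.2)/(7.793e-06) = 0.5821 Ω
R_total = R_1 + R_2 + R_3 = 108 Ω

108 Ω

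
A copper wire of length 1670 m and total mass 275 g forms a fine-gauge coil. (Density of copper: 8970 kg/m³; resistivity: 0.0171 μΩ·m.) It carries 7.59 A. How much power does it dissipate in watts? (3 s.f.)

ρ = 0.0171 μΩ·m = 1.71×10^-8 Ω·m
A = m/(density·L) = 0.275/(8970×1670) = 1.8358e-08 m²
R = ρL/A = (1.71×10^-8)(1670)/(1.8358e-08) = 1556 Ω
P = I²R = (7.59)² × 1556 = 89600 W

89600 W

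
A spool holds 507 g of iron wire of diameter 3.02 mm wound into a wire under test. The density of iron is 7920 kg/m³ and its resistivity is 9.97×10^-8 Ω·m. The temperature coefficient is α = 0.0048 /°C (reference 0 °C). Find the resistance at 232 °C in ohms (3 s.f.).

A = π(d/2)² = π(1.5100e-03 m)² = 7.1631e-06 m²
L = m/(density·A) = 0.507/(7920×7.1631e-06) = 8.937 m
R = ρL/A = (9.97×10^-8)(8.937)/(7.1631e-06) = 0.1244 Ω
R(232 °C) = 0.1244 × (1 + 0.0048×232) = 0.263 Ω

0.263 Ω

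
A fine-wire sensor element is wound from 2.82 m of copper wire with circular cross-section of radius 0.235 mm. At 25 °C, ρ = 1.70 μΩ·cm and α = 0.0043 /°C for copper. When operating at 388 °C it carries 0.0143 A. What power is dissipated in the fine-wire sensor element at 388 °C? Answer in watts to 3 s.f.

ρ = 1.70 μΩ·cm = 1.70×10^-8 Ω·m
A = πr² = π(2.3500e-04 m)² = 1.735e-07 m²
R₍25₎ = ρL/A = (1.70×10^-8)(2.82)/(1.735e-07) = 0.2763 Ω
R₍388₎ = R₍25₎(1 + αΔT) = 0.2763 × (1 + 0.0043×363) = 0.7076 Ω
P = I²R = (0.0143)² × 0.7076 = 1.45×10^-4 W

1.45×10^-4 W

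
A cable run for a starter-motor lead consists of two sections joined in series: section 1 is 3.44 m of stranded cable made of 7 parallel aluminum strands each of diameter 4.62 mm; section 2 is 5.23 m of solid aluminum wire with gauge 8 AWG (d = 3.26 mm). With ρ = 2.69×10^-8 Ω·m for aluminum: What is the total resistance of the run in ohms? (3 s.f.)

Section 1: A_strand = π(2.3100e-03)² = 1.676e-05 m²; R₁ = ρL/(N·A_s) = (2.69×10^-8)(3.44)/(7×1.676e-05) = 7.886×10^-4 Ω
Section 2: A = π(3.26/2 mm)² = π(1.6300e-03 m)² = 8.347e-06 m²
R₂ = (2.69×10^-8)(5.23)/(8.347e-06) = 0.01686 Ω
R = R₁ + R₂ = 0.0176 Ω

0.0176 Ω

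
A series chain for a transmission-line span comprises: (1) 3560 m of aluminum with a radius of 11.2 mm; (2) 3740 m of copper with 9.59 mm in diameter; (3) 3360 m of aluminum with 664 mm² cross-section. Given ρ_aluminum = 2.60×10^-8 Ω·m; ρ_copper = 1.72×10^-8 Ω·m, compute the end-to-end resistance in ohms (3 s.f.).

1.26 Ω

Seg 1: A = πr² = π(1.1200e-02 m)² = 3.941e-04 m²
R_1 = (2.60×10^-8)(3560)/(3.941e-04) = 0.2349 Ω
Seg 2: A = π(d/2)² = π(4.7950e-03 m)² = 7.223e-05 m²
R_2 = (1.72×10^-8)(3740)/(7.223e-05) = 0.8906 Ω
Seg 3: A = 664 mm² = 6.640e-04 m²
R_3 = (2.60×10^-8)(3360)/(6.640e-04) = 0.1316 Ω
R_total = R_1 + R_2 + R_3 = 1.26 Ω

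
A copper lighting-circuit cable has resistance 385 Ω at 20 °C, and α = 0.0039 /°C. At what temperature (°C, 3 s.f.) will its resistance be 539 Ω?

123 °C

R = R₀(1 + α(T − T₀)) ⇒ T = T₀ + (R/R₀ − 1)/α
T = 20 + (539/385 − 1)/0.0039 = 20 + (0.4)/0.0039 = 123 °C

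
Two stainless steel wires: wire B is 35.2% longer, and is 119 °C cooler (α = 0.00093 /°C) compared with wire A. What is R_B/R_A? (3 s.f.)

1.20

R ∝ ρL/d² with ρ ∝ (1+αΔT), so R_B/R_A = (1 + 35.2/100) × (1 − 0.00093×119)
= 1.352 × 0.8893 = 1.20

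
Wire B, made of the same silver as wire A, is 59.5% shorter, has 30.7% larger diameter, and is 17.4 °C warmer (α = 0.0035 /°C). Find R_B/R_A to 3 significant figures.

0.252

R ∝ ρL/d² with ρ ∝ (1+αΔT), so R_B/R_A = (1 − 59.5/100) × (1 + 30.7/100)⁻² × (1 + 0.0035×17.4)
= 0.405 × 0.5854 × 1.061 = 0.252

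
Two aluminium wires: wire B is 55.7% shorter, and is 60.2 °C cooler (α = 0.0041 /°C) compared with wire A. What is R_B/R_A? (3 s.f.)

R ∝ ρL/d² with ρ ∝ (1+αΔT), so R_B/R_A = (1 − 55.7/100) × (1 − 0.0041×60.2)
= 0.443 × 0.7532 = 0.334

0.334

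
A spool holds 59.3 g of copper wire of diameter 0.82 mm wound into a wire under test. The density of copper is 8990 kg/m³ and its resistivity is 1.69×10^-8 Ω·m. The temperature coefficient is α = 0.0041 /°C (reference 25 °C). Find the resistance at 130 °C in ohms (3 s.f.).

0.572 Ω

A = π(d/2)² = π(4.1000e-04 m)² = 5.2810e-07 m²
L = m/(density·A) = 0.0593/(8990×5.2810e-07) = 12.49 m
R = ρL/A = (1.69×10^-8)(12.49)/(5.2810e-07) = 0.3997 Ω
R(130 °C) = 0.3997 × (1 + 0.0041×105) = 0.572 Ω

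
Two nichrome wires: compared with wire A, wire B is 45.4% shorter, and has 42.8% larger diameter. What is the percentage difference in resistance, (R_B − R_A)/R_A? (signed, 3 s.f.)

R ∝ L/d², so R_B/R_A = (1 − 45.4/100) × (1 + 42.8/100)⁻²
= 0.546 × 0.4904 = 0.2677
(R_B − R_A)/R_A = 0.2677 − 1 = -73.2%

-73.2%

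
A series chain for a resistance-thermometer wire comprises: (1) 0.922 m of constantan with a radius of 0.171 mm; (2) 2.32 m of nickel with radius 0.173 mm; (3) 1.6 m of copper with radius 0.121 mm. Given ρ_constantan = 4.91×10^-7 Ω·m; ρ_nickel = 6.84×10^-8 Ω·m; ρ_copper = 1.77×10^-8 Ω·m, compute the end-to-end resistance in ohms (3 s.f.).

7.23 Ω

Seg 1: A = πr² = π(1.7100e-04 m)² = 9.186e-08 m²
R_1 = (4.91×10^-7)(0.922)/(9.186e-08) = 4.928 Ω
Seg 2: A = πr² = π(1.7300e-04 m)² = 9.402e-08 m²
R_2 = (6.84×10^-8)(2.32)/(9.402e-08) = 1.688 Ω
Seg 3: A = πr² = π(1.2100e-04 m)² = 4.600e-08 m²
R_3 = (1.77×10^-8)(1.6)/(4.600e-08) = 0.6157 Ω
R_total = R_1 + R_2 + R_3 = 7.23 Ω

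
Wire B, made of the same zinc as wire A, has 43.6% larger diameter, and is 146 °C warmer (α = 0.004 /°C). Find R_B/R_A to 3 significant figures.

R ∝ ρL/d² with ρ ∝ (1+αΔT), so R_B/R_A = (1 + 43.6/100)⁻² × (1 + 0.004×146)
= 0.4849 × 1.584 = 0.768

0.768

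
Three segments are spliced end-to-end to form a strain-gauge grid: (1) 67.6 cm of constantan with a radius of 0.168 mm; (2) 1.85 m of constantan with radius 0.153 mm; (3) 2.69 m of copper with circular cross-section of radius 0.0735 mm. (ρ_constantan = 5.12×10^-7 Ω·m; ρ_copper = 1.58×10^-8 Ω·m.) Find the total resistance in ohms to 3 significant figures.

19.3 Ω

Seg 1: A = πr² = π(1.6800e-04 m)² = 8.867e-08 m²
R_1 = (5.12×10^-7)(0.676)/(8.867e-08) = 3.903 Ω
Seg 2: A = πr² = π(1.5300e-04 m)² = 7.354e-08 m²
R_2 = (5.12×10^-7)(1.85)/(7.354e-08) = 12.88 Ω
Seg 3: A = πr² = π(7.3500e-05 m)² = 1.697e-08 m²
R_3 = (1.58×10^-8)(2.69)/(1.697e-08) = 2.504 Ω
R_total = R_1 + R_2 + R_3 = 19.3 Ω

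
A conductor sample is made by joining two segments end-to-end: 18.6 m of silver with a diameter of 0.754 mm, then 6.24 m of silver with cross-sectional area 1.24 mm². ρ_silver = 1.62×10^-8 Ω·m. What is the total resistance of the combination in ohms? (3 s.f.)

Segment 1: A = π(d/2)² = π(3.7700e-04 m)² = 4.465e-07 m²
R₁ = ρL/A = (1.62×10^-8)(18.6)/(4.465e-07) = 0.6748 Ω
Segment 2: A = 1.24 mm² = 1.240e-06 m²
R₂ = (1.62×10^-8)(6.24)/(1.240e-06) = 0.08152 Ω
R = R₁ + R₂ = 0.756 Ω

0.756 Ω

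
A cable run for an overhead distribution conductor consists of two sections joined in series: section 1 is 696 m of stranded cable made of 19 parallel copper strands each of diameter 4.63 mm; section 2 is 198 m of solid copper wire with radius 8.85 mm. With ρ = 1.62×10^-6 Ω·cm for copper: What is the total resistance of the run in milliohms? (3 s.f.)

ρ = 1.62×10^-6 Ω·cm = 1.62×10^-8 Ω·m
Section 1: A_strand = π(2.3150e-03)² = 1.684e-05 m²; R₁ = ρL/(N·A_s) = (1.62×10^-8)(696)/(19×1.684e-05) = 0.03525 Ω
Section 2: A = πr² = π(8.8500e-03 m)² = 2.461e-04 m²
R₂ = (1.62×10^-8)(198)/(2.461e-04) = 0.01304 Ω
R = R₁ + R₂ = 48.3 mΩ

48.3 mΩ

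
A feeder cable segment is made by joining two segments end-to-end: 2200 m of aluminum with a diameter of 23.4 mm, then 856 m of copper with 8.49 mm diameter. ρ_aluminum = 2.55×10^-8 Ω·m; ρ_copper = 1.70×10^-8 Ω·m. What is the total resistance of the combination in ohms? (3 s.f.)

Segment 1: A = π(d/2)² = π(1.1700e-02 m)² = 4.301e-04 m²
R₁ = ρL/A = (2.55×10^-8)(2200)/(4.301e-04) = 0.1304 Ω
Segment 2: A = π(d/2)² = π(4.2450e-03 m)² = 5.661e-05 m²
R₂ = (1.70×10^-8)(856)/(5.661e-05) = 0.257 Ω
R = R₁ + R₂ = 0.387 Ω

0.387 Ω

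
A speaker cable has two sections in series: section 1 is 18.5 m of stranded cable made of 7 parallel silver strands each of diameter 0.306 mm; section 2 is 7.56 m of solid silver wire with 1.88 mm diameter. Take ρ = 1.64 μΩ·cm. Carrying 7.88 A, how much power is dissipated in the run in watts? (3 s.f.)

ρ = 1.64 μΩ·cm = 1.64×10^-8 Ω·m
Section 1: A_strand = π(1.5300e-04)² = 7.354e-08 m²; R₁ = ρL/(N·A_s) = (1.64×10^-8)(18.5)/(7×7.354e-08) = 0.5894 Ω
Section 2: A = π(d/2)² = π(9.4000e-04 m)² = 2.776e-06 m²
R₂ = (1.64×10^-8)(7.56)/(2.776e-06) = 0.04466 Ω
R = R₁ + R₂ = 0.634 Ω
P = I²R = (7.88)² × 0.634 = 39.4 W

39.4 W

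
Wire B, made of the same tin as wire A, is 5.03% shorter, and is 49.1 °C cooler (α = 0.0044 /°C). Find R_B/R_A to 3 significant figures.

R ∝ ρL/d² with ρ ∝ (1+αΔT), so R_B/R_A = (1 − 5.03/100) × (1 − 0.0044×49.1)
= 0.9497 × 0.784 = 0.745

0.745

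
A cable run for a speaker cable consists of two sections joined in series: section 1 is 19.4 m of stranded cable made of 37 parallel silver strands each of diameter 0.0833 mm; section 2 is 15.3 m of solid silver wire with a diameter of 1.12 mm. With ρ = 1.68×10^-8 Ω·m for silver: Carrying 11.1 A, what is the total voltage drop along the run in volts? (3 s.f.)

Section 1: A_strand = π(4.1650e-05)² = 5.450e-09 m²; R₁ = ρL/(N·A_s) = (1.68×10^-8)(19.4)/(37×5.450e-09) = 1.616 Ω
Section 2: A = π(d/2)² = π(5.6000e-04 m)² = 9.852e-07 m²
R₂ = (1.68×10^-8)(15.3)/(9.852e-07) = 0.2609 Ω
R = R₁ + R₂ = 1.877 Ω
V = IR = 11.1 × 1.877 = 20.8 V

20.8 V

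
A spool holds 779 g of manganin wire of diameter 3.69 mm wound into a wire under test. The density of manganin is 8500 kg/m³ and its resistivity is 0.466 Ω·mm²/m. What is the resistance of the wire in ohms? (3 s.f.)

0.373 Ω

ρ = 0.466 Ω·mm²/m = 4.66×10^-7 Ω·m
A = π(d/2)² = π(1.8450e-03 m)² = 1.0694e-05 m²
L = m/(density·A) = 0.779/(8500×1.0694e-05) = 8.57 m
R = ρL/A = (4.66×10^-7)(8.57)/(1.0694e-05) = 0.373 Ω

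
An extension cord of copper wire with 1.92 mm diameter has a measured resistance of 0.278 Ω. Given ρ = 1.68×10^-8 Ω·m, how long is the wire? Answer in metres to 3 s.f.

47.9 m

A = π(d/2)² = π(9.6000e-04 m)² = 2.895e-06 m²
L = RA/ρ = (0.278)(2.895e-06)/(1.68×10^-8) = 47.9 m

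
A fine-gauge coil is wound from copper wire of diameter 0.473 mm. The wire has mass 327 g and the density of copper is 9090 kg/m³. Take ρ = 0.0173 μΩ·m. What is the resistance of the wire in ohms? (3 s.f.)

ρ = 0.0173 μΩ·m = 1.73×10^-8 Ω·m
A = π(d/2)² = π(2.3650e-04 m)² = 1.7572e-07 m²
L = m/(density·A) = 0.327/(9090×1.7572e-07) = 204.7 m
R = ρL/A = (1.73×10^-8)(204.7)/(1.7572e-07) = 20.2 Ω

20.2 Ω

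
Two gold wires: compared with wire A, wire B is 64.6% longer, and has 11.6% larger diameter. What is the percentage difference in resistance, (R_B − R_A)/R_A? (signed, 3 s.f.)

R ∝ L/d², so R_B/R_A = (1 + 64.6/100) × (1 + 11.6/100)⁻²
= 1.646 × 0.8029 = 1.322
(R_B − R_A)/R_A = 1.322 − 1 = 32.2%

32.2%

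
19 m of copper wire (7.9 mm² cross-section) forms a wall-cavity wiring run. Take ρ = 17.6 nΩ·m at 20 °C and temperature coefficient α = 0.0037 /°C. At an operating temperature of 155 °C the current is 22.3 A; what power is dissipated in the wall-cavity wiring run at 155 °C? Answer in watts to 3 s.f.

31.6 W

ρ = 17.6 nΩ·m = 1.76×10^-8 Ω·m
A = 7.9 mm² = 7.900e-06 m²
R₍20₎ = ρL/A = (1.76×10^-8)(19)/(7.900e-06) = 0.04233 Ω
R₍155₎ = R₍20₎(1 + αΔT) = 0.04233 × (1 + 0.0037×135) = 0.06347 Ω
P = I²R = (22.3)² × 0.06347 = 31.6 W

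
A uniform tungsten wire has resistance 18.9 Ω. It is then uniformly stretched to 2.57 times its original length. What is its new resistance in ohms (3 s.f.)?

125 Ω

Volume constant ⇒ A' = A/k with k = 2.57. R' = ρ(kL)/(A/k) = k²R.
R' = 6.605 × 18.9 = 125 Ω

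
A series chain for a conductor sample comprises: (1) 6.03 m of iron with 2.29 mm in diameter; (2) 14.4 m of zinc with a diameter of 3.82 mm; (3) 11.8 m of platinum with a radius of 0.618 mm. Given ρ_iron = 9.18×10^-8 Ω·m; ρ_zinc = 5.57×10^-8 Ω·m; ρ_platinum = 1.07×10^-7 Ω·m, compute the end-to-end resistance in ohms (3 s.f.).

1.26 Ω

Seg 1: A = π(d/2)² = π(1.1450e-03 m)² = 4.119e-06 m²
R_1 = (9.18×10^-8)(6.03)/(4.119e-06) = 0.1344 Ω
Seg 2: A = π(d/2)² = π(1.9100e-03 m)² = 1.146e-05 m²
R_2 = (5.57×10^-8)(14.4)/(1.146e-05) = 0.06998 Ω
Seg 3: A = πr² = π(6.1800e-04 m)² = 1.200e-06 m²
R_3 = (1.07×10^-7)(11.8)/(1.200e-06) = 1.052 Ω
R_total = R_1 + R_2 + R_3 = 1.26 Ω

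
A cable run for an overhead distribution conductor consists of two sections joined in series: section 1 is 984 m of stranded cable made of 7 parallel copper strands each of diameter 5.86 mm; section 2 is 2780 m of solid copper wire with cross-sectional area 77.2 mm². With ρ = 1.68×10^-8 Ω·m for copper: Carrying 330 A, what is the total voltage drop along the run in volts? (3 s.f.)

229 V

Section 1: A_strand = π(2.9300e-03)² = 2.697e-05 m²; R₁ = ρL/(N·A_s) = (1.68×10^-8)(984)/(7×2.697e-05) = 0.08756 Ω
Section 2: A = 77.2 mm² = 7.720e-05 m²
R₂ = (1.68×10^-8)(2780)/(7.720e-05) = 0.605 Ω
R = R₁ + R₂ = 0.6925 Ω
V = IR = 330 × 0.6925 = 229 V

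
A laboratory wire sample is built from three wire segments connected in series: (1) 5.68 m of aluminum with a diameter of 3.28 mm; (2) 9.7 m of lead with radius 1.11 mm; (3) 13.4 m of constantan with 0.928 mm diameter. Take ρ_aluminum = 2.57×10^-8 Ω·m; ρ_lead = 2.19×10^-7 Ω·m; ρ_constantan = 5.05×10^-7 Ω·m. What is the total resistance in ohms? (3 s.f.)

10.6 Ω

Seg 1: A = π(d/2)² = π(1.6400e-03 m)² = 8.450e-06 m²
R_1 = (2.57×10^-8)(5.68)/(8.450e-06) = 0.01728 Ω
Seg 2: A = πr² = π(1.1100e-03 m)² = 3.871e-06 m²
R_2 = (2.19×10^-7)(9.7)/(3.871e-06) = 0.5488 Ω
Seg 3: A = π(d/2)² = π(4.6400e-04 m)² = 6.764e-07 m²
R_3 = (5.05×10^-7)(13.4)/(6.764e-07) = 10 Ω
R_total = R_1 + R_2 + R_3 = 10.6 Ω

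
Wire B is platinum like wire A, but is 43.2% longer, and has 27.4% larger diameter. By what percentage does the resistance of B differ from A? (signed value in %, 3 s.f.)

-11.8%

R ∝ L/d², so R_B/R_A = (1 + 43.2/100) × (1 + 27.4/100)⁻²
= 1.432 × 0.6161 = 0.8823
(R_B − R_A)/R_A = 0.8823 − 1 = -11.8%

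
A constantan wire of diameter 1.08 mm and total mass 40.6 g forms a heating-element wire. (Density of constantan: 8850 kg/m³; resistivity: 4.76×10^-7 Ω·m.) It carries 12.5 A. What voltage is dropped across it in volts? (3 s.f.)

32.5 V

A = π(d/2)² = π(5.4000e-04 m)² = 9.1609e-07 m²
L = m/(density·A) = 0.0406/(8850×9.1609e-07) = 5.008 m
R = ρL/A = (4.76×10^-7)(5.008)/(9.1609e-07) = 2.602 Ω
V = IR = 12.5 × 2.602 = 32.5 V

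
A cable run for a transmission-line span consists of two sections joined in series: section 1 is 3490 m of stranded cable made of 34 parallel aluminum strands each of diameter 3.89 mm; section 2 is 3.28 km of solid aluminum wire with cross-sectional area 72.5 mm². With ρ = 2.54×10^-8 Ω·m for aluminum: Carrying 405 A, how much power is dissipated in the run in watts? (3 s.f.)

Section 1: A_strand = π(1.9450e-03)² = 1.188e-05 m²; R₁ = ρL/(N·A_s) = (2.54×10^-8)(3490)/(34×1.188e-05) = 0.2194 Ω
Section 2: A = 72.5 mm² = 7.250e-05 m²
R₂ = (2.54×10^-8)(3280)/(7.250e-05) = 1.149 Ω
R = R₁ + R₂ = 1.369 Ω
P = I²R = (405)² × 1.369 = 2.24×10^5 W

2.24×10^5 W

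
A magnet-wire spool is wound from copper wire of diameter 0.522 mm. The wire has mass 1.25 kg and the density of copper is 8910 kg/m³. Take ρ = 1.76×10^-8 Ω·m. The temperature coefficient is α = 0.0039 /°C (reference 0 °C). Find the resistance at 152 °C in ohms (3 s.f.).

85.9 Ω

A = π(d/2)² = π(2.6100e-04 m)² = 2.1401e-07 m²
L = m/(density·A) = 1.25/(8910×2.1401e-07) = 655.5 m
R = ρL/A = (1.76×10^-8)(655.5)/(2.1401e-07) = 53.91 Ω
R(152 °C) = 53.91 × (1 + 0.0039×152) = 85.9 Ω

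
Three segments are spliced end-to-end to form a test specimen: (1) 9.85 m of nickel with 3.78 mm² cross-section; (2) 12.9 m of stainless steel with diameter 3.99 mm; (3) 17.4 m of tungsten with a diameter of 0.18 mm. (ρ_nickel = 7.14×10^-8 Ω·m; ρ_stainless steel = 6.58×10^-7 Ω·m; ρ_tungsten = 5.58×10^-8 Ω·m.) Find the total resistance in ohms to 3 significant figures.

Seg 1: A = 3.78 mm² = 3.780e-06 m²
R_1 = (7.14×10^-8)(9.85)/(3.780e-06) = 0.1861 Ω
Seg 2: A = π(d/2)² = π(1.9950e-03 m)² = 1.250e-05 m²
R_2 = (6.58×10^-7)(12.9)/(1.250e-05) = 0.6789 Ω
Seg 3: A = π(d/2)² = π(9.0000e-05 m)² = 2.545e-08 m²
R_3 = (5.58×10^-8)(17.4)/(2.545e-08) = 38.15 Ω
R_total = R_1 + R_2 + R_3 = 39.0 Ω

39.0 Ω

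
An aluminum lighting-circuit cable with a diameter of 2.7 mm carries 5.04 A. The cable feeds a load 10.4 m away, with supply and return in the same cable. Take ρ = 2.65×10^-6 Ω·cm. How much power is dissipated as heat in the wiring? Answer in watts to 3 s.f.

ρ = 2.65×10^-6 Ω·cm = 2.65×10^-8 Ω·m
A = π(d/2)² = π(1.3500e-03 m)² = 5.726e-06 m²
Total conductor length (both ways) L = 2 × 10.4 = 20.8 m
R = ρL/A = (2.65×10^-8)(20.8)/(5.726e-06) = 0.09627 Ω
P = I²R = (5.04)² × 0.09627 = 2.45 W

2.45 W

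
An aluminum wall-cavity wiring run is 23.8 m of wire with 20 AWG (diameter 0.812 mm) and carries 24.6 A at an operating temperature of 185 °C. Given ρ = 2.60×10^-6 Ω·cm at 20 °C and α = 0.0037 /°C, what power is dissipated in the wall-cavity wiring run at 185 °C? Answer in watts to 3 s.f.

ρ = 2.60×10^-6 Ω·cm = 2.60×10^-8 Ω·m
A = π(0.812/2 mm)² = π(4.0600e-04 m)² = 5.178e-07 m²
R₍20₎ = ρL/A = (2.60×10^-8)(23.8)/(5.178e-07) = 1.195 Ω
R₍185₎ = R₍20₎(1 + αΔT) = 1.195 × (1 + 0.0037×165) = 1.924 Ω
P = I²R = (24.6)² × 1.924 = 1160 W

1160 W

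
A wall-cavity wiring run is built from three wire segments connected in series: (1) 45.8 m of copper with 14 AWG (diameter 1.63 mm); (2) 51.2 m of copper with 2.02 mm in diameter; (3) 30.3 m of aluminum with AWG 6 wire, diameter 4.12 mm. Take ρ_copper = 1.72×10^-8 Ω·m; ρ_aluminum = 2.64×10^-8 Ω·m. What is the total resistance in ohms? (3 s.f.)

0.712 Ω

Seg 1: A = π(1.63/2 mm)² = π(8.1500e-04 m)² = 2.087e-06 m²
R_1 = (1.72×10^-8)(45.8)/(2.087e-06) = 0.3775 Ω
Seg 2: A = π(d/2)² = π(1.0100e-03 m)² = 3.205e-06 m²
R_2 = (1.72×10^-8)(51.2)/(3.205e-06) = 0.2748 Ω
Seg 3: A = π(4.12/2 mm)² = π(2.0600e-03 m)² = 1.333e-05 m²
R_3 = (2.64×10^-8)(30.3)/(1.333e-05) = 0.06 Ω
R_total = R_1 + R_2 + R_3 = 0.712 Ω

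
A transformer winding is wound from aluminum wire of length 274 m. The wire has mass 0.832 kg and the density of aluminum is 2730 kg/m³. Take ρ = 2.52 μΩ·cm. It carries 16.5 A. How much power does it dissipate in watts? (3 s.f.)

ρ = 2.52 μΩ·cm = 2.52×10^-8 Ω·m
A = m/(density·L) = 0.832/(2730×274) = 1.1123e-06 m²
R = ρL/A = (2.52×10^-8)(274)/(1.1123e-06) = 6.208 Ω
P = I²R = (16.5)² × 6.208 = 1690 W

1690 W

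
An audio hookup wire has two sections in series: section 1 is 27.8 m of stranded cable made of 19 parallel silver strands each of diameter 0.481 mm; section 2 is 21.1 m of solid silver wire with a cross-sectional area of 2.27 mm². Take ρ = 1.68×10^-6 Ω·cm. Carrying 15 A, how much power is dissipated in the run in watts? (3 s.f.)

65.6 W

ρ = 1.68×10^-6 Ω·cm = 1.68×10^-8 Ω·m
Section 1: A_strand = π(2.4050e-04)² = 1.817e-07 m²; R₁ = ρL/(N·A_s) = (1.68×10^-8)(27.8)/(19×1.817e-07) = 0.1353 Ω
Section 2: A = 2.27 mm² = 2.270e-06 m²
R₂ = (1.68×10^-8)(21.1)/(2.270e-06) = 0.1562 Ω
R = R₁ + R₂ = 0.2914 Ω
P = I²R = (15)² × 0.2914 = 65.6 W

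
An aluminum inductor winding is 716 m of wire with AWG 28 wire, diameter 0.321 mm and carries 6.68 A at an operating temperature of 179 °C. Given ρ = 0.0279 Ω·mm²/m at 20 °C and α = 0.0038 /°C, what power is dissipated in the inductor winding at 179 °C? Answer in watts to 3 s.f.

17700 W

ρ = 0.0279 Ω·mm²/m = 2.79×10^-8 Ω·m
A = π(0.321/2 mm)² = π(1.6050e-04 m)² = 8.093e-08 m²
R₍20₎ = ρL/A = (2.79×10^-8)(716)/(8.093e-08) = 246.8 Ω
R₍179₎ = R₍20₎(1 + αΔT) = 246.8 × (1 + 0.0038×159) = 396 Ω
P = I²R = (6.68)² × 396 = 17700 W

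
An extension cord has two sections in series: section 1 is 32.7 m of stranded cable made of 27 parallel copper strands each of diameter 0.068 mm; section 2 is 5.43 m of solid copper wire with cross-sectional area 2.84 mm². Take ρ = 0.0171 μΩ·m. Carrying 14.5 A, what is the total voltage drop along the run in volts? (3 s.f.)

83.2 V

ρ = 0.0171 μΩ·m = 1.71×10^-8 Ω·m
Section 1: A_strand = π(3.4000e-05)² = 3.632e-09 m²; R₁ = ρL/(N·A_s) = (1.71×10^-8)(32.7)/(27×3.632e-09) = 5.703 Ω
Section 2: A = 2.84 mm² = 2.840e-06 m²
R₂ = (1.71×10^-8)(5.43)/(2.840e-06) = 0.03269 Ω
R = R₁ + R₂ = 5.735 Ω
V = IR = 14.5 × 5.735 = 83.2 V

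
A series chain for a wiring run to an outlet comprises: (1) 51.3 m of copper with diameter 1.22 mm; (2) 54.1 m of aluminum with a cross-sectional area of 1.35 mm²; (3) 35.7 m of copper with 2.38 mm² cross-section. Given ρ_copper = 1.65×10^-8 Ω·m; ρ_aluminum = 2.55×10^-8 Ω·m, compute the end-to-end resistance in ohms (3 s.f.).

Seg 1: A = π(d/2)² = π(6.1000e-04 m)² = 1.169e-06 m²
R_1 = (1.65×10^-8)(51.3)/(1.169e-06) = 0.7241 Ω
Seg 2: A = 1.35 mm² = 1.350e-06 m²
R_2 = (2.55×10^-8)(54.1)/(1.350e-06) = 1.022 Ω
Seg 3: A = 2.38 mm² = 2.380e-06 m²
R_3 = (1.65×10^-8)(35.7)/(2.380e-06) = 0.2475 Ω
R_total = R_1 + R_2 + R_3 = 1.99 Ω

1.99 Ω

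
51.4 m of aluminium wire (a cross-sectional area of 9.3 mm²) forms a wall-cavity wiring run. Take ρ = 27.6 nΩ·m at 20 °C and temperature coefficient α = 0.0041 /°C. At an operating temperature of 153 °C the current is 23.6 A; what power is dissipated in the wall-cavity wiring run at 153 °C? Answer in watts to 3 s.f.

ρ = 27.6 nΩ·m = 2.76×10^-8 Ω·m
A = 9.3 mm² = 9.300e-06 m²
R₍20₎ = ρL/A = (2.76×10^-8)(51.4)/(9.300e-06) = 0.1525 Ω
R₍153₎ = R₍20₎(1 + αΔT) = 0.1525 × (1 + 0.0041×133) = 0.2357 Ω
P = I²R = (23.6)² × 0.2357 = 131 W

131 W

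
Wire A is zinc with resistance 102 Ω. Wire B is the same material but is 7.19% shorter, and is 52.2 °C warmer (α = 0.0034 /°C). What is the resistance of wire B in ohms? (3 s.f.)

111 Ω

R ∝ ρL/d² with ρ ∝ (1+αΔT), so R_B/R_A = (1 − 7.19/100) × (1 + 0.0034×52.2)
= 0.9281 × 1.177 = 1.093
R_B = 1.093 × 102 = 111 Ω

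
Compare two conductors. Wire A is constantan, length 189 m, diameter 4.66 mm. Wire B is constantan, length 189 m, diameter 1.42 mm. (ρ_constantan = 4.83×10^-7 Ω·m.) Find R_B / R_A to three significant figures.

10.8

R ∝ ρL/d², so R_B/R_A = (d_A/d_B)²
= (4.66/1.42)² = 10.8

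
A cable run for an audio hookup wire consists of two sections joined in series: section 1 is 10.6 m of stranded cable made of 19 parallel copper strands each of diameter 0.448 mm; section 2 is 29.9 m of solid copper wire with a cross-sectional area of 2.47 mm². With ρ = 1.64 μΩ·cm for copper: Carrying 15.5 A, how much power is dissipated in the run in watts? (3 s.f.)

ρ = 1.64 μΩ·cm = 1.64×10^-8 Ω·m
Section 1: A_strand = π(2.2400e-04)² = 1.576e-07 m²; R₁ = ρL/(N·A_s) = (1.64×10^-8)(10.6)/(19×1.576e-07) = 0.05804 Ω
Section 2: A = 2.47 mm² = 2.470e-06 m²
R₂ = (1.64×10^-8)(29.9)/(2.470e-06) = 0.1985 Ω
R = R₁ + R₂ = 0.2566 Ω
P = I²R = (15.5)² × 0.2566 = 61.6 W

61.6 W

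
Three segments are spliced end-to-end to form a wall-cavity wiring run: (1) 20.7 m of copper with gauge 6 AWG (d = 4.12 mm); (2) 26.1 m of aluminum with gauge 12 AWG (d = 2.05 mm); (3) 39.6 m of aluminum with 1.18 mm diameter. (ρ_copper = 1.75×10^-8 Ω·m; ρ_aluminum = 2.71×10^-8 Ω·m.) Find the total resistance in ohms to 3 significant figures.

1.22 Ω

Seg 1: A = π(4.12/2 mm)² = π(2.0600e-03 m)² = 1.333e-05 m²
R_1 = (1.75×10^-8)(20.7)/(1.333e-05) = 0.02717 Ω
Seg 2: A = π(2.05/2 mm)² = π(1.0250e-03 m)² = 3.301e-06 m²
R_2 = (2.71×10^-8)(26.1)/(3.301e-06) = 0.2143 Ω
Seg 3: A = π(d/2)² = π(5.9000e-04 m)² = 1.094e-06 m²
R_3 = (2.71×10^-8)(39.6)/(1.094e-06) = 0.9813 Ω
R_total = R_1 + R_2 + R_3 = 1.22 Ω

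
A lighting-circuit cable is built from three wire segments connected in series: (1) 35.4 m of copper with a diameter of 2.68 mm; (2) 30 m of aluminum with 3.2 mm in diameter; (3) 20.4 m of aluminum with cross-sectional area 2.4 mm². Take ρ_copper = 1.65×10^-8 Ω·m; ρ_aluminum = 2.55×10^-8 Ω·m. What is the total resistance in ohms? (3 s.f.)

Seg 1: A = π(d/2)² = π(1.3400e-03 m)² = 5.641e-06 m²
R_1 = (1.65×10^-8)(35.4)/(5.641e-06) = 0.1035 Ω
Seg 2: A = π(d/2)² = π(1.6000e-03 m)² = 8.042e-06 m²
R_2 = (2.55×10^-8)(30)/(8.042e-06) = 0.09512 Ω
Seg 3: A = 2.4 mm² = 2.400e-06 m²
R_3 = (2.55×10^-8)(20.4)/(2.400e-06) = 0.2168 Ω
R_total = R_1 + R_2 + R_3 = 0.415 Ω

0.415 Ω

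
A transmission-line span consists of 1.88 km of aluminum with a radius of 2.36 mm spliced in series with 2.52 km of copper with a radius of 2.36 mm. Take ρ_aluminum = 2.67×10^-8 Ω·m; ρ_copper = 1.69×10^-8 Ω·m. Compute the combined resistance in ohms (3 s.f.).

5.30 Ω

Segment 1: A = πr² = π(2.3600e-03 m)² = 1.750e-05 m²
R₁ = ρL/A = (2.67×10^-8)(1880)/(1.750e-05) = 2.869 Ω
R₂ = (1.69×10^-8)(2520)/(1.750e-05) = 2.434 Ω
R = R₁ + R₂ = 5.30 Ω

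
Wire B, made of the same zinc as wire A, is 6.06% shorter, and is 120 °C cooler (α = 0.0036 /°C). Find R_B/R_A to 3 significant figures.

R ∝ ρL/d² with ρ ∝ (1+αΔT), so R_B/R_A = (1 − 6.06/100) × (1 − 0.0036×120)
= 0.9394 × 0.568 = 0.534

0.534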